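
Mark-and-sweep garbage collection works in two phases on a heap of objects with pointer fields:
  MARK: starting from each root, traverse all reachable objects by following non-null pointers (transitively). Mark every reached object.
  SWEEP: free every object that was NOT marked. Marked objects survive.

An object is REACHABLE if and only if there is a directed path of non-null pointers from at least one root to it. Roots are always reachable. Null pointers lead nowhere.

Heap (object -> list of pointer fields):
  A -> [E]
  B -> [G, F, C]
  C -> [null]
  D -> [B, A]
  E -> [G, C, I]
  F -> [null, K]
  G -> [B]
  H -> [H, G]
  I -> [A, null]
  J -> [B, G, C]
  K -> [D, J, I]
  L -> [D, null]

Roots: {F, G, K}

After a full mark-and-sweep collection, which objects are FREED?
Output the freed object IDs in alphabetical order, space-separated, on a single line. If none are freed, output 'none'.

Answer: H L

Derivation:
Roots: F G K
Mark F: refs=null K, marked=F
Mark G: refs=B, marked=F G
Mark K: refs=D J I, marked=F G K
Mark B: refs=G F C, marked=B F G K
Mark D: refs=B A, marked=B D F G K
Mark J: refs=B G C, marked=B D F G J K
Mark I: refs=A null, marked=B D F G I J K
Mark C: refs=null, marked=B C D F G I J K
Mark A: refs=E, marked=A B C D F G I J K
Mark E: refs=G C I, marked=A B C D E F G I J K
Unmarked (collected): H L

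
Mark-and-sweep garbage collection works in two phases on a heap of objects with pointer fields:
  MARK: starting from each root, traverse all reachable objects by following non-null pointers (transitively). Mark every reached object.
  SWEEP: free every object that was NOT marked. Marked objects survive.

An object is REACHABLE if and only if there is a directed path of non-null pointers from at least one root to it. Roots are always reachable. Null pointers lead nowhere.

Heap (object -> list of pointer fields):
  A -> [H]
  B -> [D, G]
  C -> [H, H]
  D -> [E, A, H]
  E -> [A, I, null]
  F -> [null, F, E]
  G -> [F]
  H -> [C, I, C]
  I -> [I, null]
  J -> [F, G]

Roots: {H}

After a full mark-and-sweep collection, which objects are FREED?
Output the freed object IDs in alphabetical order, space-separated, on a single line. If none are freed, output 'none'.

Roots: H
Mark H: refs=C I C, marked=H
Mark C: refs=H H, marked=C H
Mark I: refs=I null, marked=C H I
Unmarked (collected): A B D E F G J

Answer: A B D E F G J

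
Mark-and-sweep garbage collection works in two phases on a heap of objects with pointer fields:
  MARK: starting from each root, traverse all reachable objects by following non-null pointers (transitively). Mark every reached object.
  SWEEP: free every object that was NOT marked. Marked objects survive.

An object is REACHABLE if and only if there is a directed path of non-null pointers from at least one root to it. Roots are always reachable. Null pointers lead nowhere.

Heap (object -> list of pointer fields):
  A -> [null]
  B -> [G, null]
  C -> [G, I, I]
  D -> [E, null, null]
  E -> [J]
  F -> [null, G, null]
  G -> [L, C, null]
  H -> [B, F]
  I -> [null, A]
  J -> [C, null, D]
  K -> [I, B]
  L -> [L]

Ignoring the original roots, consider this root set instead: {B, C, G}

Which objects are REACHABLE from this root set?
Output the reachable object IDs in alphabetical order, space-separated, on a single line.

Roots: B C G
Mark B: refs=G null, marked=B
Mark C: refs=G I I, marked=B C
Mark G: refs=L C null, marked=B C G
Mark I: refs=null A, marked=B C G I
Mark L: refs=L, marked=B C G I L
Mark A: refs=null, marked=A B C G I L
Unmarked (collected): D E F H J K

Answer: A B C G I L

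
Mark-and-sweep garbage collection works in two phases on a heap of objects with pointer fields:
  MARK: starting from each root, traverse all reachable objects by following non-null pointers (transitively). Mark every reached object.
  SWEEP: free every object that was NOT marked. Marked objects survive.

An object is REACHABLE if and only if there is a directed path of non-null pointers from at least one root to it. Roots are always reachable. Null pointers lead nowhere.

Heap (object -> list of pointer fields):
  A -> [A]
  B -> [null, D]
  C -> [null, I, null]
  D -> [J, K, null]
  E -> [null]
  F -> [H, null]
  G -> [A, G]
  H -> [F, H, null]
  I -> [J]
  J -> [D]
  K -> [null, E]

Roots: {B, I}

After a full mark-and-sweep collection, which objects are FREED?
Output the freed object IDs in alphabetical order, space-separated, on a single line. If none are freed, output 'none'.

Answer: A C F G H

Derivation:
Roots: B I
Mark B: refs=null D, marked=B
Mark I: refs=J, marked=B I
Mark D: refs=J K null, marked=B D I
Mark J: refs=D, marked=B D I J
Mark K: refs=null E, marked=B D I J K
Mark E: refs=null, marked=B D E I J K
Unmarked (collected): A C F G H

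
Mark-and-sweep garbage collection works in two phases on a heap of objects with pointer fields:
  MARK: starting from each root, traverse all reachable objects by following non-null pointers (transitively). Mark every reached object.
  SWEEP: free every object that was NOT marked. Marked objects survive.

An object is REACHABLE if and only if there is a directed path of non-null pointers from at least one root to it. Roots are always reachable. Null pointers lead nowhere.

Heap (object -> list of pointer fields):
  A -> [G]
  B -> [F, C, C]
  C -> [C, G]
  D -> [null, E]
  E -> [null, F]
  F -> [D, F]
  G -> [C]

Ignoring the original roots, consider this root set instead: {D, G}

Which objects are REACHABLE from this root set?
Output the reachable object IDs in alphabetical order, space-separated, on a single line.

Roots: D G
Mark D: refs=null E, marked=D
Mark G: refs=C, marked=D G
Mark E: refs=null F, marked=D E G
Mark C: refs=C G, marked=C D E G
Mark F: refs=D F, marked=C D E F G
Unmarked (collected): A B

Answer: C D E F G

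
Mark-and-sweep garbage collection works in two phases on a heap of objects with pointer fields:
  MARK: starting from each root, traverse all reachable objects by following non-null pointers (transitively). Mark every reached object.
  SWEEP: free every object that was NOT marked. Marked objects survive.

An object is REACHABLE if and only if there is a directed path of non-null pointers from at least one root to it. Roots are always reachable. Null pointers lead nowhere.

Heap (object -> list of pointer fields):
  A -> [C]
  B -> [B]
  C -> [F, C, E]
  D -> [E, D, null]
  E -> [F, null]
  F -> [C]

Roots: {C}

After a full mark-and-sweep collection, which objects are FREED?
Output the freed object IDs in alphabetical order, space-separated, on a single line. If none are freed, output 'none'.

Roots: C
Mark C: refs=F C E, marked=C
Mark F: refs=C, marked=C F
Mark E: refs=F null, marked=C E F
Unmarked (collected): A B D

Answer: A B D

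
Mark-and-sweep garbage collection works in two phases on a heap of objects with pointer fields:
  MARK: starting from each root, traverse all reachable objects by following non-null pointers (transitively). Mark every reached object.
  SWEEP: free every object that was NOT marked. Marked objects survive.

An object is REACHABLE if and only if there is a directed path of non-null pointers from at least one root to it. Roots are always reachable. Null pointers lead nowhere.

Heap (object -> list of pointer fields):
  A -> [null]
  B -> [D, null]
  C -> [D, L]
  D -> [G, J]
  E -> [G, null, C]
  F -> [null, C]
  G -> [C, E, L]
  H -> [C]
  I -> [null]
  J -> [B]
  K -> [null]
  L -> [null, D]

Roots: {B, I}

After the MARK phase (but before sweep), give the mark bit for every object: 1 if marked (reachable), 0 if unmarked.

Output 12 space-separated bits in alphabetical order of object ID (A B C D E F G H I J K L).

Roots: B I
Mark B: refs=D null, marked=B
Mark I: refs=null, marked=B I
Mark D: refs=G J, marked=B D I
Mark G: refs=C E L, marked=B D G I
Mark J: refs=B, marked=B D G I J
Mark C: refs=D L, marked=B C D G I J
Mark E: refs=G null C, marked=B C D E G I J
Mark L: refs=null D, marked=B C D E G I J L
Unmarked (collected): A F H K

Answer: 0 1 1 1 1 0 1 0 1 1 0 1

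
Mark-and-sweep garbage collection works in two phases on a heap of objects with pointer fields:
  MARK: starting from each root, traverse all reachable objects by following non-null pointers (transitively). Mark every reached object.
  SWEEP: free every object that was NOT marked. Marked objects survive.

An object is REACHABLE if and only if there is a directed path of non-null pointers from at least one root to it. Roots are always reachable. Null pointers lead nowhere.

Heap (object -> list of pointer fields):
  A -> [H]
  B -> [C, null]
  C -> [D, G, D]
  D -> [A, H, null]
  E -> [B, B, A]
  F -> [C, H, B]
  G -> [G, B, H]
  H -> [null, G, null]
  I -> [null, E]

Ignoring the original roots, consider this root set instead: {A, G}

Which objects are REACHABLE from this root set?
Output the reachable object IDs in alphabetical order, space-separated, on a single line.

Answer: A B C D G H

Derivation:
Roots: A G
Mark A: refs=H, marked=A
Mark G: refs=G B H, marked=A G
Mark H: refs=null G null, marked=A G H
Mark B: refs=C null, marked=A B G H
Mark C: refs=D G D, marked=A B C G H
Mark D: refs=A H null, marked=A B C D G H
Unmarked (collected): E F I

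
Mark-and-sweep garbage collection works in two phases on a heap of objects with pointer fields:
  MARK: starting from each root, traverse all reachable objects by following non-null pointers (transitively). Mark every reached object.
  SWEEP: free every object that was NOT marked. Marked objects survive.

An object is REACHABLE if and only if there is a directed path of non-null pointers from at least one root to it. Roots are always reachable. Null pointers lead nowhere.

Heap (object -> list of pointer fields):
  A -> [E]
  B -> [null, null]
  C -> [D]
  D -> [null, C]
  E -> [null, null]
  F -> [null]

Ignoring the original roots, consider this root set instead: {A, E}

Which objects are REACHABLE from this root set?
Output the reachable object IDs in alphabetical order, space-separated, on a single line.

Answer: A E

Derivation:
Roots: A E
Mark A: refs=E, marked=A
Mark E: refs=null null, marked=A E
Unmarked (collected): B C D F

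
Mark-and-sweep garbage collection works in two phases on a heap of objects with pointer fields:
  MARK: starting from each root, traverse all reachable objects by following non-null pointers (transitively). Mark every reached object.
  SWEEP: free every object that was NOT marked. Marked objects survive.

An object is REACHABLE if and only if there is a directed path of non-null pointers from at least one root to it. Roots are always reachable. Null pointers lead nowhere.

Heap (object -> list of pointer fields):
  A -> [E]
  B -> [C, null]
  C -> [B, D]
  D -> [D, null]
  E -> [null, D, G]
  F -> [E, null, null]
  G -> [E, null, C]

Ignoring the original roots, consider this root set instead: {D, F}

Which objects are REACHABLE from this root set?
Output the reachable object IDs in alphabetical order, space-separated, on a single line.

Answer: B C D E F G

Derivation:
Roots: D F
Mark D: refs=D null, marked=D
Mark F: refs=E null null, marked=D F
Mark E: refs=null D G, marked=D E F
Mark G: refs=E null C, marked=D E F G
Mark C: refs=B D, marked=C D E F G
Mark B: refs=C null, marked=B C D E F G
Unmarked (collected): A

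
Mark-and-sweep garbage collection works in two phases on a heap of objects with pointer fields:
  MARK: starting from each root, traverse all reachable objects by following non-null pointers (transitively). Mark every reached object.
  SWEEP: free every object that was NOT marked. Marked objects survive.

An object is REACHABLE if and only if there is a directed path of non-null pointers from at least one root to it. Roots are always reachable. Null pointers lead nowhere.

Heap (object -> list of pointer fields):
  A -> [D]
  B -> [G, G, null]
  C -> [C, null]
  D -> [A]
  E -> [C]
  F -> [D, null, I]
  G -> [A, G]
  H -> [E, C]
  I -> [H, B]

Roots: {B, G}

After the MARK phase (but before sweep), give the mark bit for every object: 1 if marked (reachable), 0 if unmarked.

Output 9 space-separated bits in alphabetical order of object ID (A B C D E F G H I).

Roots: B G
Mark B: refs=G G null, marked=B
Mark G: refs=A G, marked=B G
Mark A: refs=D, marked=A B G
Mark D: refs=A, marked=A B D G
Unmarked (collected): C E F H I

Answer: 1 1 0 1 0 0 1 0 0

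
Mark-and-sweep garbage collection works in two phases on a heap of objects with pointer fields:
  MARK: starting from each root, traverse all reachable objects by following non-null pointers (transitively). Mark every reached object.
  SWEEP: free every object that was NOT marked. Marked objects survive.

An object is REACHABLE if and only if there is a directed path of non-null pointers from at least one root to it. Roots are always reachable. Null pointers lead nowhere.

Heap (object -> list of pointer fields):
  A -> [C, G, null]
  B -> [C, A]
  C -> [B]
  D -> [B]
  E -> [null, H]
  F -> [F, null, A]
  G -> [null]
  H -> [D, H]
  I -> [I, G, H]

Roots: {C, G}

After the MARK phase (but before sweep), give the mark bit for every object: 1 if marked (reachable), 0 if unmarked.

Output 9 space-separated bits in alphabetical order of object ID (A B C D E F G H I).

Roots: C G
Mark C: refs=B, marked=C
Mark G: refs=null, marked=C G
Mark B: refs=C A, marked=B C G
Mark A: refs=C G null, marked=A B C G
Unmarked (collected): D E F H I

Answer: 1 1 1 0 0 0 1 0 0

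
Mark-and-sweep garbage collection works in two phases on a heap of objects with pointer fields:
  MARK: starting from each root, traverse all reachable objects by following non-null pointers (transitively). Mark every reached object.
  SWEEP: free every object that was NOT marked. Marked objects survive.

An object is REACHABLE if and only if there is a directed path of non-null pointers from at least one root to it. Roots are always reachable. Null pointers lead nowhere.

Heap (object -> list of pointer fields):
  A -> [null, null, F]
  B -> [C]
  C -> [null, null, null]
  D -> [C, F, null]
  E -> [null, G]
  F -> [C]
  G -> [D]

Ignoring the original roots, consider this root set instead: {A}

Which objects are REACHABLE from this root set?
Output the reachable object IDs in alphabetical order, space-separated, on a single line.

Roots: A
Mark A: refs=null null F, marked=A
Mark F: refs=C, marked=A F
Mark C: refs=null null null, marked=A C F
Unmarked (collected): B D E G

Answer: A C F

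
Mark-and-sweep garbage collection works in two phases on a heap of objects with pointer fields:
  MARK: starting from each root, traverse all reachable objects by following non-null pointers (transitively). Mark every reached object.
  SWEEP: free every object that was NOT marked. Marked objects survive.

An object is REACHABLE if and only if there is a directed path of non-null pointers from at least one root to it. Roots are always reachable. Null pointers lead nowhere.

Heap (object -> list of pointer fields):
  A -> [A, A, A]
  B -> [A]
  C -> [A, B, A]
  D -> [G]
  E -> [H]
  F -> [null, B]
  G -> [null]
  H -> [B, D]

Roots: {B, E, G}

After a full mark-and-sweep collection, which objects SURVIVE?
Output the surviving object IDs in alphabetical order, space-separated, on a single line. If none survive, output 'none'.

Roots: B E G
Mark B: refs=A, marked=B
Mark E: refs=H, marked=B E
Mark G: refs=null, marked=B E G
Mark A: refs=A A A, marked=A B E G
Mark H: refs=B D, marked=A B E G H
Mark D: refs=G, marked=A B D E G H
Unmarked (collected): C F

Answer: A B D E G H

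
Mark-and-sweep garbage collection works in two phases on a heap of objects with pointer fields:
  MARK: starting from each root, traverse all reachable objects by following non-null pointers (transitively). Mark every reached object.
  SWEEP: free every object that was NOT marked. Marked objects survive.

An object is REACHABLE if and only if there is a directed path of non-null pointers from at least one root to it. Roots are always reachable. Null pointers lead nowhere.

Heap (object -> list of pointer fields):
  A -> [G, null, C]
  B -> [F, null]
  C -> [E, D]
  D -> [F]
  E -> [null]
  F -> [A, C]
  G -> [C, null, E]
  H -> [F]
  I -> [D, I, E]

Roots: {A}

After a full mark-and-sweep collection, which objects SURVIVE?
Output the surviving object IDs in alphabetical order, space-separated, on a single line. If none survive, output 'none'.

Answer: A C D E F G

Derivation:
Roots: A
Mark A: refs=G null C, marked=A
Mark G: refs=C null E, marked=A G
Mark C: refs=E D, marked=A C G
Mark E: refs=null, marked=A C E G
Mark D: refs=F, marked=A C D E G
Mark F: refs=A C, marked=A C D E F G
Unmarked (collected): B H I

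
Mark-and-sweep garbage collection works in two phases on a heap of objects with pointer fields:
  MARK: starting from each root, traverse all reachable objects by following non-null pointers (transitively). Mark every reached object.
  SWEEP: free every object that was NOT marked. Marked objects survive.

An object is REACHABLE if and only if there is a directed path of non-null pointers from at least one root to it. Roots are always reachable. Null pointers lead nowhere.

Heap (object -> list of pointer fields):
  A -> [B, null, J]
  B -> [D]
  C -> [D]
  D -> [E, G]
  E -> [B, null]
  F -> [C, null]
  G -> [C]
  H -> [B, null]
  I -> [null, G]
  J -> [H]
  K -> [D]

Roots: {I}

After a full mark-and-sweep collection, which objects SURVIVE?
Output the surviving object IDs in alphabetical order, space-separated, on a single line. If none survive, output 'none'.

Roots: I
Mark I: refs=null G, marked=I
Mark G: refs=C, marked=G I
Mark C: refs=D, marked=C G I
Mark D: refs=E G, marked=C D G I
Mark E: refs=B null, marked=C D E G I
Mark B: refs=D, marked=B C D E G I
Unmarked (collected): A F H J K

Answer: B C D E G I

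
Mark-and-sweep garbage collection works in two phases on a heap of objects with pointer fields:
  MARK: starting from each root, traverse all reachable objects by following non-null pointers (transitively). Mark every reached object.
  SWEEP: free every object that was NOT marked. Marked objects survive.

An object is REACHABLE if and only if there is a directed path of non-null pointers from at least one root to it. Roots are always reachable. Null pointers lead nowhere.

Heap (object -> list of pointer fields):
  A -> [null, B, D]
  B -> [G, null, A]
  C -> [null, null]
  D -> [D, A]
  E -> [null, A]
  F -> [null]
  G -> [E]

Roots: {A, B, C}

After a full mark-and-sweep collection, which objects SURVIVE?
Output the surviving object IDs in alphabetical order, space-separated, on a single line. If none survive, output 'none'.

Roots: A B C
Mark A: refs=null B D, marked=A
Mark B: refs=G null A, marked=A B
Mark C: refs=null null, marked=A B C
Mark D: refs=D A, marked=A B C D
Mark G: refs=E, marked=A B C D G
Mark E: refs=null A, marked=A B C D E G
Unmarked (collected): F

Answer: A B C D E G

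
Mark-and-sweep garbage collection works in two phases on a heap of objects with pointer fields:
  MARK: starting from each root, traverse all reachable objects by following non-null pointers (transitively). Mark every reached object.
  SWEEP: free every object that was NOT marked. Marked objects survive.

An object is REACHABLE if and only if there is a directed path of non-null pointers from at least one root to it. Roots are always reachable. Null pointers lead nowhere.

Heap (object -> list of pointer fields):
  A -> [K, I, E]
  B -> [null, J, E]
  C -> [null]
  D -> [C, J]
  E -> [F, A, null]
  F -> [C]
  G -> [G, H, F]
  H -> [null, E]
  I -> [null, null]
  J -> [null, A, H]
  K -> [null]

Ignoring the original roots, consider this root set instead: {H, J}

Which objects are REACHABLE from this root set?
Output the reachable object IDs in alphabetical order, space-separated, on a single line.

Roots: H J
Mark H: refs=null E, marked=H
Mark J: refs=null A H, marked=H J
Mark E: refs=F A null, marked=E H J
Mark A: refs=K I E, marked=A E H J
Mark F: refs=C, marked=A E F H J
Mark K: refs=null, marked=A E F H J K
Mark I: refs=null null, marked=A E F H I J K
Mark C: refs=null, marked=A C E F H I J K
Unmarked (collected): B D G

Answer: A C E F H I J K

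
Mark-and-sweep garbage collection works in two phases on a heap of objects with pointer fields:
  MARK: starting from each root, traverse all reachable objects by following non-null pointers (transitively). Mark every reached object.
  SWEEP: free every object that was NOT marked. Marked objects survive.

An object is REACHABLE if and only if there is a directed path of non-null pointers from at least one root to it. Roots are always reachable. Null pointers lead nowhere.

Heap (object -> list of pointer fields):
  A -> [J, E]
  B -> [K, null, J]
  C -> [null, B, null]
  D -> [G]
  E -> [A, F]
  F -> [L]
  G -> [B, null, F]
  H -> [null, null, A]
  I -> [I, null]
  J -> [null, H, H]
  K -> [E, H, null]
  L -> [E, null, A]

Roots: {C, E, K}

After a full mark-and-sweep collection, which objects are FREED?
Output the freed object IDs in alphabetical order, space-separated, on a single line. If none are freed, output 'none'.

Answer: D G I

Derivation:
Roots: C E K
Mark C: refs=null B null, marked=C
Mark E: refs=A F, marked=C E
Mark K: refs=E H null, marked=C E K
Mark B: refs=K null J, marked=B C E K
Mark A: refs=J E, marked=A B C E K
Mark F: refs=L, marked=A B C E F K
Mark H: refs=null null A, marked=A B C E F H K
Mark J: refs=null H H, marked=A B C E F H J K
Mark L: refs=E null A, marked=A B C E F H J K L
Unmarked (collected): D G I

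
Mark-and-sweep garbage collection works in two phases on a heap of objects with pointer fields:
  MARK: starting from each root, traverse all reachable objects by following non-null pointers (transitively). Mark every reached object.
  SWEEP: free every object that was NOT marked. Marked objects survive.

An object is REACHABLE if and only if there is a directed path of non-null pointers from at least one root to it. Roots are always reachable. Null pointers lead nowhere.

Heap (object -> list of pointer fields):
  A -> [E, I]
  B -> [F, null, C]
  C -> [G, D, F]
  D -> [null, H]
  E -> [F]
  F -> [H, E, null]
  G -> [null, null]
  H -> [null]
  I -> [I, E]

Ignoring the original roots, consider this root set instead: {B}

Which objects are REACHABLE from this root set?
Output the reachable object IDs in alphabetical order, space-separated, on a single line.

Answer: B C D E F G H

Derivation:
Roots: B
Mark B: refs=F null C, marked=B
Mark F: refs=H E null, marked=B F
Mark C: refs=G D F, marked=B C F
Mark H: refs=null, marked=B C F H
Mark E: refs=F, marked=B C E F H
Mark G: refs=null null, marked=B C E F G H
Mark D: refs=null H, marked=B C D E F G H
Unmarked (collected): A I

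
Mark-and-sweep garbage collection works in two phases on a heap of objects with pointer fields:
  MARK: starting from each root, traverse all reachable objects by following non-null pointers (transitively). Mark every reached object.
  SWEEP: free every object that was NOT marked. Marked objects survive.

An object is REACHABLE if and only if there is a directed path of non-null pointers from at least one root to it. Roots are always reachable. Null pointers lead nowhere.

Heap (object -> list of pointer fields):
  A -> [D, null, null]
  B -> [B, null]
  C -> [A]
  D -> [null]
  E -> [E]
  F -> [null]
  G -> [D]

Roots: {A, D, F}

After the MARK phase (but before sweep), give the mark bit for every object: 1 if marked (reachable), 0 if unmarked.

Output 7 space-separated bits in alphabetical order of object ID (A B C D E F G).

Roots: A D F
Mark A: refs=D null null, marked=A
Mark D: refs=null, marked=A D
Mark F: refs=null, marked=A D F
Unmarked (collected): B C E G

Answer: 1 0 0 1 0 1 0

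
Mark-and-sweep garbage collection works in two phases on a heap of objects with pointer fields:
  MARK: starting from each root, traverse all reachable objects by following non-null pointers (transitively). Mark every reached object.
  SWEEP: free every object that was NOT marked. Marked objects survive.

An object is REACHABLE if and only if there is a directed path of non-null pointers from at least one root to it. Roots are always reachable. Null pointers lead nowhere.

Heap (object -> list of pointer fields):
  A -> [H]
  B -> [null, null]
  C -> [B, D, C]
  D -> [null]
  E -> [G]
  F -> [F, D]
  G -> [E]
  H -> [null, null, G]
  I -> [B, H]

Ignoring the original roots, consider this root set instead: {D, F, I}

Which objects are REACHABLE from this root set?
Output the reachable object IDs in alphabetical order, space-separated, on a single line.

Roots: D F I
Mark D: refs=null, marked=D
Mark F: refs=F D, marked=D F
Mark I: refs=B H, marked=D F I
Mark B: refs=null null, marked=B D F I
Mark H: refs=null null G, marked=B D F H I
Mark G: refs=E, marked=B D F G H I
Mark E: refs=G, marked=B D E F G H I
Unmarked (collected): A C

Answer: B D E F G H I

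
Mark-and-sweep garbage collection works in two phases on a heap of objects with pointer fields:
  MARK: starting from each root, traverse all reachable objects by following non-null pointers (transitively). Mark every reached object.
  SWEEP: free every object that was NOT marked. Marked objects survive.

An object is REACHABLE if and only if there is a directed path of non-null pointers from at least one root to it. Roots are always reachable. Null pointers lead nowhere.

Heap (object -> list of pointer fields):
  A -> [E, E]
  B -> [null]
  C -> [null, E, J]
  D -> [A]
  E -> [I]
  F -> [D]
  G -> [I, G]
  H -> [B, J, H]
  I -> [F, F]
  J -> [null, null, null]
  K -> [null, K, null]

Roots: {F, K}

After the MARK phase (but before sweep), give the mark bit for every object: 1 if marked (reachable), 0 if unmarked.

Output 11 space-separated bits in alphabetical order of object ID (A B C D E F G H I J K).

Roots: F K
Mark F: refs=D, marked=F
Mark K: refs=null K null, marked=F K
Mark D: refs=A, marked=D F K
Mark A: refs=E E, marked=A D F K
Mark E: refs=I, marked=A D E F K
Mark I: refs=F F, marked=A D E F I K
Unmarked (collected): B C G H J

Answer: 1 0 0 1 1 1 0 0 1 0 1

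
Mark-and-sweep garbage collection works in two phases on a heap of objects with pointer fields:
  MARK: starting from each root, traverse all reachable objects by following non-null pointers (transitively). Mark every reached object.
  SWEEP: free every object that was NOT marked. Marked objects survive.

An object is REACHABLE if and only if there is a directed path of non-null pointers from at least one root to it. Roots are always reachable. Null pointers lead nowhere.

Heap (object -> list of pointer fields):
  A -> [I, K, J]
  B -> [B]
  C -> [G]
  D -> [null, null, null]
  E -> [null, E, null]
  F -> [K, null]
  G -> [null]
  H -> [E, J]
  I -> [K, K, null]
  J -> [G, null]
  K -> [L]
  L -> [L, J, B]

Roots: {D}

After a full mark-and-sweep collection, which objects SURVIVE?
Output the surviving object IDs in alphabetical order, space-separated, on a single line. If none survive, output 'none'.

Answer: D

Derivation:
Roots: D
Mark D: refs=null null null, marked=D
Unmarked (collected): A B C E F G H I J K L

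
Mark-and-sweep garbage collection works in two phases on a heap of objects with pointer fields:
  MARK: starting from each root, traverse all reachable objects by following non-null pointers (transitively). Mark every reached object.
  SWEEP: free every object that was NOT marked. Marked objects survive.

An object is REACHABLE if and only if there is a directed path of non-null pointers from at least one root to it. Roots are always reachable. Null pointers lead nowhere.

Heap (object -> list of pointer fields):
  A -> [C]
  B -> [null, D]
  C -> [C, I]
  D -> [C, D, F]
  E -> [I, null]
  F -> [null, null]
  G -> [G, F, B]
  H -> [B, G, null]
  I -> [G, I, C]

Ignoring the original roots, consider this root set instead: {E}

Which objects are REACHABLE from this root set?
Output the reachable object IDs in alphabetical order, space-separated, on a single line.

Answer: B C D E F G I

Derivation:
Roots: E
Mark E: refs=I null, marked=E
Mark I: refs=G I C, marked=E I
Mark G: refs=G F B, marked=E G I
Mark C: refs=C I, marked=C E G I
Mark F: refs=null null, marked=C E F G I
Mark B: refs=null D, marked=B C E F G I
Mark D: refs=C D F, marked=B C D E F G I
Unmarked (collected): A H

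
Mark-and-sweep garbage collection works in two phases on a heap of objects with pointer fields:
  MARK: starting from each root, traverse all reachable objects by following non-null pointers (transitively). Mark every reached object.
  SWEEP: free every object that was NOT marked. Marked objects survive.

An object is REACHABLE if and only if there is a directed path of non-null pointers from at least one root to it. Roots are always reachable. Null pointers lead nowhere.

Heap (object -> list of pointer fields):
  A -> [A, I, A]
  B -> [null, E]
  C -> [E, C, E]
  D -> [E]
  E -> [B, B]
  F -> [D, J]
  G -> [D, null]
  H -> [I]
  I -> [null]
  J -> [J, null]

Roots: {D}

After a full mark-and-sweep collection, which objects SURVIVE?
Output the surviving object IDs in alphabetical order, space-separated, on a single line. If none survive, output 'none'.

Answer: B D E

Derivation:
Roots: D
Mark D: refs=E, marked=D
Mark E: refs=B B, marked=D E
Mark B: refs=null E, marked=B D E
Unmarked (collected): A C F G H I J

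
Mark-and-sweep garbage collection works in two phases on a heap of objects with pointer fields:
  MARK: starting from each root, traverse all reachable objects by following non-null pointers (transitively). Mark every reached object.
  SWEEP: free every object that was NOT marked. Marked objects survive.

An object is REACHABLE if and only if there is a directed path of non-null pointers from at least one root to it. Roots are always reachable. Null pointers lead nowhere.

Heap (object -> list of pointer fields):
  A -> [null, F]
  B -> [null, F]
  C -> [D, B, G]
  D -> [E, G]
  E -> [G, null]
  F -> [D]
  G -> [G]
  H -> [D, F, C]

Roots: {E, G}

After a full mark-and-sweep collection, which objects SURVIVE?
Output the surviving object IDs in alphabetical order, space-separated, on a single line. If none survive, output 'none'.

Roots: E G
Mark E: refs=G null, marked=E
Mark G: refs=G, marked=E G
Unmarked (collected): A B C D F H

Answer: E G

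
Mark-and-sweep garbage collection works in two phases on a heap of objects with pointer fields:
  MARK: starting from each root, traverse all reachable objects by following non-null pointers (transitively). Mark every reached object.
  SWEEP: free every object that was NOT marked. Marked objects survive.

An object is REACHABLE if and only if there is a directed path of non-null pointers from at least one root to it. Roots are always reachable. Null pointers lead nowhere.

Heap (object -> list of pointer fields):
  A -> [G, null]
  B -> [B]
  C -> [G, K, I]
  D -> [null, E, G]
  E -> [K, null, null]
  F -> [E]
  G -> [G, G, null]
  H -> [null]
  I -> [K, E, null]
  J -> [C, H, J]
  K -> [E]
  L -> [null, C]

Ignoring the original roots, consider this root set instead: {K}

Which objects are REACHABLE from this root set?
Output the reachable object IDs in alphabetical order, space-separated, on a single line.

Answer: E K

Derivation:
Roots: K
Mark K: refs=E, marked=K
Mark E: refs=K null null, marked=E K
Unmarked (collected): A B C D F G H I J L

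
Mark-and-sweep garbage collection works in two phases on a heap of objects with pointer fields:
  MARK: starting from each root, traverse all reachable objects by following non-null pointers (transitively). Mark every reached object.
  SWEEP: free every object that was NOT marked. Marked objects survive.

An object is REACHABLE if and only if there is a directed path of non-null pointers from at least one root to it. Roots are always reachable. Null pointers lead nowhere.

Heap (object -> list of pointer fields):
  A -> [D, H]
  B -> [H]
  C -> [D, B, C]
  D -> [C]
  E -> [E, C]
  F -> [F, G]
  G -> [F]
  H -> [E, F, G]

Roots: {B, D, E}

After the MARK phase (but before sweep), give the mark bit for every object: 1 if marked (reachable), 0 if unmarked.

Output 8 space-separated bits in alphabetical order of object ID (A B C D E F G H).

Answer: 0 1 1 1 1 1 1 1

Derivation:
Roots: B D E
Mark B: refs=H, marked=B
Mark D: refs=C, marked=B D
Mark E: refs=E C, marked=B D E
Mark H: refs=E F G, marked=B D E H
Mark C: refs=D B C, marked=B C D E H
Mark F: refs=F G, marked=B C D E F H
Mark G: refs=F, marked=B C D E F G H
Unmarked (collected): A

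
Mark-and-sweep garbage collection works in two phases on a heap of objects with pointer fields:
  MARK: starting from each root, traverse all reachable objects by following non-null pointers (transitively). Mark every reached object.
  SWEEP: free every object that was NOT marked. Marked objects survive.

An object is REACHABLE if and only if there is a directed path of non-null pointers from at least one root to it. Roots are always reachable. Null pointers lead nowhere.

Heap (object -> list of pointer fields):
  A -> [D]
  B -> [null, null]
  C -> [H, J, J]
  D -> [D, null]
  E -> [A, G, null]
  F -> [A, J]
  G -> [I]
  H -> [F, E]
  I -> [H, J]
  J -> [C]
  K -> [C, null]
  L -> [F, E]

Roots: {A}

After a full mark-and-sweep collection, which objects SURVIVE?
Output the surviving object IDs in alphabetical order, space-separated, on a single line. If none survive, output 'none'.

Roots: A
Mark A: refs=D, marked=A
Mark D: refs=D null, marked=A D
Unmarked (collected): B C E F G H I J K L

Answer: A D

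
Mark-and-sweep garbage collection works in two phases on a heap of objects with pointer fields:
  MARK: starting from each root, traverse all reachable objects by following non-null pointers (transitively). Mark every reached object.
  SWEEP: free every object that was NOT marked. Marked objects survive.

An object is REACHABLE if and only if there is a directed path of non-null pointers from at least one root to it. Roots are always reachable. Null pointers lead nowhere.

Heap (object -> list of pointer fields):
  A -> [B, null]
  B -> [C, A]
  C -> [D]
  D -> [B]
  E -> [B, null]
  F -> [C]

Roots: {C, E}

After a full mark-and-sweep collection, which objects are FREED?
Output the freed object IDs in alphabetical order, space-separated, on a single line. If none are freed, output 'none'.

Roots: C E
Mark C: refs=D, marked=C
Mark E: refs=B null, marked=C E
Mark D: refs=B, marked=C D E
Mark B: refs=C A, marked=B C D E
Mark A: refs=B null, marked=A B C D E
Unmarked (collected): F

Answer: F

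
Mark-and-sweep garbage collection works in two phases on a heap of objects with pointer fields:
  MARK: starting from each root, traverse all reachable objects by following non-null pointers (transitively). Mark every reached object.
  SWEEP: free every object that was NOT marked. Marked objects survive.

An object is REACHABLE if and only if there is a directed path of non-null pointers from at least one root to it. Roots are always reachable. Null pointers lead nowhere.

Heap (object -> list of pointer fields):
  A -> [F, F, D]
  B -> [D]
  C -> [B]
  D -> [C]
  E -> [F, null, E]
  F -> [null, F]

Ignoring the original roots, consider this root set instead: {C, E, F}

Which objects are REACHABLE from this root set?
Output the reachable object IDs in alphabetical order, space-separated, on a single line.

Roots: C E F
Mark C: refs=B, marked=C
Mark E: refs=F null E, marked=C E
Mark F: refs=null F, marked=C E F
Mark B: refs=D, marked=B C E F
Mark D: refs=C, marked=B C D E F
Unmarked (collected): A

Answer: B C D E F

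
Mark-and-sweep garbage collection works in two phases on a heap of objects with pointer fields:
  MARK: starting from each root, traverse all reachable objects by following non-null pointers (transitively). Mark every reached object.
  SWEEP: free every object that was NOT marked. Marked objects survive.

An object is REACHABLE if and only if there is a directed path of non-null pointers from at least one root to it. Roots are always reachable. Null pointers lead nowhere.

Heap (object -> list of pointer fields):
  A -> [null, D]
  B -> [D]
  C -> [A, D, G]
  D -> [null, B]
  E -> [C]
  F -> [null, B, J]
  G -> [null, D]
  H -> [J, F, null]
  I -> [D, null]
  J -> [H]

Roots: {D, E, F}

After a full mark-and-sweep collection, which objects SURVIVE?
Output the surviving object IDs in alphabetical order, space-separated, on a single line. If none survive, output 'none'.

Roots: D E F
Mark D: refs=null B, marked=D
Mark E: refs=C, marked=D E
Mark F: refs=null B J, marked=D E F
Mark B: refs=D, marked=B D E F
Mark C: refs=A D G, marked=B C D E F
Mark J: refs=H, marked=B C D E F J
Mark A: refs=null D, marked=A B C D E F J
Mark G: refs=null D, marked=A B C D E F G J
Mark H: refs=J F null, marked=A B C D E F G H J
Unmarked (collected): I

Answer: A B C D E F G H J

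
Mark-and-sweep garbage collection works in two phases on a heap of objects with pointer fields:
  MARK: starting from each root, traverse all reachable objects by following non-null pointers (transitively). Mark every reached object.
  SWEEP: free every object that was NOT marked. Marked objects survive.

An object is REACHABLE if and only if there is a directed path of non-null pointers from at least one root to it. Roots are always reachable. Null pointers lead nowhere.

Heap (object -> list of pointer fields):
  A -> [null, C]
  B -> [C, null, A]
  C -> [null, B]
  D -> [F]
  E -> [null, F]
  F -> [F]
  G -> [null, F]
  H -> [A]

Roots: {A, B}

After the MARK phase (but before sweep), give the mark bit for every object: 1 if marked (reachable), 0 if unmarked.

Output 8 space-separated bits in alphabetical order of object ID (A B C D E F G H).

Answer: 1 1 1 0 0 0 0 0

Derivation:
Roots: A B
Mark A: refs=null C, marked=A
Mark B: refs=C null A, marked=A B
Mark C: refs=null B, marked=A B C
Unmarked (collected): D E F G H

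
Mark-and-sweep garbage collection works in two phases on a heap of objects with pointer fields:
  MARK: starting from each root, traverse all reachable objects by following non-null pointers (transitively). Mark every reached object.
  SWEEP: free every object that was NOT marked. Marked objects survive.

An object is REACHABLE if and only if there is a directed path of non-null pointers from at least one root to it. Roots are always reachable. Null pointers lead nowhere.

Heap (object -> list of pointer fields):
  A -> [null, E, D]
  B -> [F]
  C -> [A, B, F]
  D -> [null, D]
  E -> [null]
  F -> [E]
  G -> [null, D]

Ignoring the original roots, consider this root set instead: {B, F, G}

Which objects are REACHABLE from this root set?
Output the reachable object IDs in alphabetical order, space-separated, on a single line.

Answer: B D E F G

Derivation:
Roots: B F G
Mark B: refs=F, marked=B
Mark F: refs=E, marked=B F
Mark G: refs=null D, marked=B F G
Mark E: refs=null, marked=B E F G
Mark D: refs=null D, marked=B D E F G
Unmarked (collected): A C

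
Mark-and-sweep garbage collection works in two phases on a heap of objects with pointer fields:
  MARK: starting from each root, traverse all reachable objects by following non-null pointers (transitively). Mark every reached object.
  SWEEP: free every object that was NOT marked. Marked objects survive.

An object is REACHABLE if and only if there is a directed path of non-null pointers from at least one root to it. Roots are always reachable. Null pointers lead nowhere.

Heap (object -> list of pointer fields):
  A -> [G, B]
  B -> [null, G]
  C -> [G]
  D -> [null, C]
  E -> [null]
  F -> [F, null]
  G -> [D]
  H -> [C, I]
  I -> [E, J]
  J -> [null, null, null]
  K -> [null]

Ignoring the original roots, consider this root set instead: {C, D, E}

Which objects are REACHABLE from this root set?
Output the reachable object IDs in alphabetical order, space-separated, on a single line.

Roots: C D E
Mark C: refs=G, marked=C
Mark D: refs=null C, marked=C D
Mark E: refs=null, marked=C D E
Mark G: refs=D, marked=C D E G
Unmarked (collected): A B F H I J K

Answer: C D E G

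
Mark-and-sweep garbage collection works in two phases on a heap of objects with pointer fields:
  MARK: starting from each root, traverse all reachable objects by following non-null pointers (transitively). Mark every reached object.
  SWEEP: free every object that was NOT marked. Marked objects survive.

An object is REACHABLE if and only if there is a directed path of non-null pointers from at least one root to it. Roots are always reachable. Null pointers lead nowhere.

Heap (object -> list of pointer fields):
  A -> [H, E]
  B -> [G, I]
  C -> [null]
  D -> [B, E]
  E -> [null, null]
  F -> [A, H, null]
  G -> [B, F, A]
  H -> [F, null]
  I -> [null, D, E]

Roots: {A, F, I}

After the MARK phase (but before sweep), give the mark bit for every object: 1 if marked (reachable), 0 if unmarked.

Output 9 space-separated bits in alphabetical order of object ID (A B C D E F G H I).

Answer: 1 1 0 1 1 1 1 1 1

Derivation:
Roots: A F I
Mark A: refs=H E, marked=A
Mark F: refs=A H null, marked=A F
Mark I: refs=null D E, marked=A F I
Mark H: refs=F null, marked=A F H I
Mark E: refs=null null, marked=A E F H I
Mark D: refs=B E, marked=A D E F H I
Mark B: refs=G I, marked=A B D E F H I
Mark G: refs=B F A, marked=A B D E F G H I
Unmarked (collected): C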